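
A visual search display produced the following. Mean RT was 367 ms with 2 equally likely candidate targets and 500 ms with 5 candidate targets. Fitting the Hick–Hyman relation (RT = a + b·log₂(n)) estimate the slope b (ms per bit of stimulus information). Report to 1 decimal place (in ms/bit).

100.6 ms/bit

The slope on a log₂ axis is (500 − 367) / (2.3219 − 1) = 100.611 ms/bit.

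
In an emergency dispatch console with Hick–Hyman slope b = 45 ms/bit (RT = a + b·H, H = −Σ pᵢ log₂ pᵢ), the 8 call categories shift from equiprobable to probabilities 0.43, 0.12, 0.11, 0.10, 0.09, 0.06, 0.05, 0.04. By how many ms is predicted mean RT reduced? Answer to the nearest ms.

21 ms

Equiprobable entropy H₀ = log₂ 8 = 3.0000 bits.
Skewed entropy H = −Σ pᵢ log₂ pᵢ = 2.5311 bits.
ΔRT = b·(H₀ − H) = 45 × 0.4689 = 21.10 ms.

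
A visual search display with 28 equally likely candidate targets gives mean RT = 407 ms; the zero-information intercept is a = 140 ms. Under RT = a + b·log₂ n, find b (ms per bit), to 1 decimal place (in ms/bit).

55.5 ms/bit

b = (407 − 140) / log₂(28) = 267 / 4.8074 = 55.540 ms/bit.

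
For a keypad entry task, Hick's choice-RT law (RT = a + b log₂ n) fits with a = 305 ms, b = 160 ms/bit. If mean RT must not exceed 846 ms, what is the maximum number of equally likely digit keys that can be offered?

Set 305 + 160·log₂ n ≤ 846 → log₂ n ≤ (846 − 305)/160 = 3.3813.
So n ≤ 2^3.3813 = 10.420; the largest integer n is 10.

10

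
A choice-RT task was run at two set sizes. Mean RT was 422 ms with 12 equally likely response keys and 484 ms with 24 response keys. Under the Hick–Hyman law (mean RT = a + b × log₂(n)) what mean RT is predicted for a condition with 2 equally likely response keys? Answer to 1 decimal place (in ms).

RT is linear in log₂ n, so two points fix the line:
  b = (484 − 422) / (log₂ 24 − log₂ 12) = 62 / (4.5850 − 3.5850) = 62.000 ms/bit
  a = 422 − 62.000 × 3.5850 = 199.732 ms
Then RT(2) = 199.732 + 62.000 × log₂ 2 = 199.732 + 62.000 × 1 ≈ 261.732 ms.

261.7 ms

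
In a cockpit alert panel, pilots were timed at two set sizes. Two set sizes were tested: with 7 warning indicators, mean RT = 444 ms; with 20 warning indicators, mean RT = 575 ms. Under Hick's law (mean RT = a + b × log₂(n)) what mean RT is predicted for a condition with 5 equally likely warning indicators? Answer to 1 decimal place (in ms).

402.0 ms

With log₂ n on the abscissa the relation is linear; from the two conditions:
  b = (575 − 444) / (log₂ 20 − log₂ 7) = 131 / (4.3219 − 2.8074) = 86.493 ms/bit
  a = 444 − 86.493 × 2.8074 = 201.183 ms
Then RT(5) = 201.183 + 86.493 × log₂ 5 = 201.183 + 86.493 × 2.3219 ≈ 402.014 ms.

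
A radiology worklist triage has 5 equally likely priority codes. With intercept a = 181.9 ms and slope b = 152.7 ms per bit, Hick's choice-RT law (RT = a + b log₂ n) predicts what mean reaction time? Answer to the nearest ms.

536 ms

log₂(5) = 2.3219 bits, so RT = 181.9 + 152.7 × 2.3219 ≈ 536.458 ms.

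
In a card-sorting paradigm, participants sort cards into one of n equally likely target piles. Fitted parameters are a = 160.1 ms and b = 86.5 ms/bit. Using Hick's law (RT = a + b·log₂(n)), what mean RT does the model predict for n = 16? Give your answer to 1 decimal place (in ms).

log₂(16) = 4 bits, so RT = 160.1 + 86.5 × 4 ≈ 506.100 ms.

506.1 ms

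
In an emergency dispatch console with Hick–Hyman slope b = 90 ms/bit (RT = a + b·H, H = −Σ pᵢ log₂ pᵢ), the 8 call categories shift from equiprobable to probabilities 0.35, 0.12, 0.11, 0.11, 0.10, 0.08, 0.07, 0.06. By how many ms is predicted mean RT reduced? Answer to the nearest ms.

Equiprobable entropy H₀ = log₂ 8 = 3.0000 bits.
Skewed entropy H = −Σ pᵢ log₂ pᵢ = 2.7335 bits.
ΔRT = b·(H₀ − H) = 90 × 0.2665 = 23.98 ms.

24 ms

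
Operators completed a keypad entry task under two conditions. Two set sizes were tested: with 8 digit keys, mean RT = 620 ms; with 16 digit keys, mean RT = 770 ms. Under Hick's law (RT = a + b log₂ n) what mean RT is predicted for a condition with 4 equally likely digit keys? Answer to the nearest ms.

With log₂ n on the abscissa the relation is linear; from the two conditions:
  b = (770 − 620) / (log₂ 16 − log₂ 8) = 150 / (4 − 3) = 150 ms/bit
  a = 620 − 150 × 3 = 170 ms
Then RT(4) = 170 + 150 × log₂ 4 = 170 + 150 × 2 ≈ 470.000 ms.

470 ms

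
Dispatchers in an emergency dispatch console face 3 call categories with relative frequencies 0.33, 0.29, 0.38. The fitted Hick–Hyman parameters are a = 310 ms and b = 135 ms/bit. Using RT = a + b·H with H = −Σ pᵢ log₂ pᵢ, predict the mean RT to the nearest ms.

Entropy contributions −pᵢ log₂ pᵢ: 0.5278, 0.5179, 0.5305; sum H = 1.5762 bits.
RT = a + bH = 310 + 135·1.5762 = 522.78 ms.

523 ms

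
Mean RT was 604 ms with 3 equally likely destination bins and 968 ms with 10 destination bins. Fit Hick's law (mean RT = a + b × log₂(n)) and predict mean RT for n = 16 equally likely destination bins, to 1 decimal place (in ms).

1110.1 ms

With log₂ n on the abscissa the relation is linear; from the two conditions:
  b = (968 − 604) / (log₂ 10 − log₂ 3) = 364 / (3.3219 − 1.5850) = 209.561 ms/bit
  a = 604 − 209.561 × 1.5850 = 271.854 ms
Then RT(16) = 271.854 + 209.561 × log₂ 16 = 271.854 + 209.561 × 4 ≈ 1110.097 ms.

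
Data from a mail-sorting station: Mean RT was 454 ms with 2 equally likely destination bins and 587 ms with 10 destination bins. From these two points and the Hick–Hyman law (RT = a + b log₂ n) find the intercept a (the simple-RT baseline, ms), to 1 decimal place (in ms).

396.7 ms

The slope on a log₂ axis is (587 − 454) / (3.3219 − 1) = 57.280 ms/bit.
Intercept: a = 454 − 57.280·log₂(2) = 396.720 ms.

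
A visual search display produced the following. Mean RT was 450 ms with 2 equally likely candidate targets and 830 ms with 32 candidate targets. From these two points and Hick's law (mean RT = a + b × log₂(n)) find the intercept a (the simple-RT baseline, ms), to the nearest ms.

Slope: b = (830 − 450) / (log₂ 32 − log₂ 2) = 380/4.0000 = 95 ms/bit.
a = RT₁ − b·log₂ n₁ = 450 − 95 × 1 = 355.000 ms.

355 ms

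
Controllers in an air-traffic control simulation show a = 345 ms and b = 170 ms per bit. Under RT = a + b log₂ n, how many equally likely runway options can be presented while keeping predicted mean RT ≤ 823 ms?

Information budget: (823 − 345)/170 = 2.8118 bits, so n ≤ 2^2.8118 = 7.021 → at most 7.

7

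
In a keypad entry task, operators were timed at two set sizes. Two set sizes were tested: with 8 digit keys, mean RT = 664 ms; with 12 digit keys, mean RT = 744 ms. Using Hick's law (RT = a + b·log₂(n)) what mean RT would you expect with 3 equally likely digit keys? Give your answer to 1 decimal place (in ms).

470.5 ms

RT is linear in log₂ n, so two points fix the line:
  b = (744 − 664) / (log₂ 12 − log₂ 8) = 80 / (3.5850 − 3) = 136.761 ms/bit
  a = 664 − 136.761 × 3 = 253.717 ms
Then RT(3) = 253.717 + 136.761 × log₂ 3 = 253.717 + 136.761 × 1.5850 ≈ 470.478 ms.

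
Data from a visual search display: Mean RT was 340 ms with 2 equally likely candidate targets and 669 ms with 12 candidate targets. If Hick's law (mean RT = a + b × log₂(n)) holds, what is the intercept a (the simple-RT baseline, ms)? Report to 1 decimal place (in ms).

Slope: b = (669 − 340) / (log₂ 12 − log₂ 2) = 329/2.5850 = 127.275 ms/bit.
a = RT₁ − b·log₂ n₁ = 340 − 127.275 × 1 = 212.725 ms.

212.7 ms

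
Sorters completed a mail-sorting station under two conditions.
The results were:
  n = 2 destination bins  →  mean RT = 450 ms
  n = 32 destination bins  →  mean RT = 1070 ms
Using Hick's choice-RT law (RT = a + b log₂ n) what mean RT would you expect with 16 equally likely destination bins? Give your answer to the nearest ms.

915 ms

Solve the two-equation system in a and b:
  b = (1070 − 450) / (log₂ 32 − log₂ 2) = 620 / (5 − 1) = 155 ms/bit
  a = 450 − 155 × 1 = 295 ms
Then RT(16) = 295 + 155 × log₂ 16 = 295 + 155 × 4 ≈ 915.000 ms.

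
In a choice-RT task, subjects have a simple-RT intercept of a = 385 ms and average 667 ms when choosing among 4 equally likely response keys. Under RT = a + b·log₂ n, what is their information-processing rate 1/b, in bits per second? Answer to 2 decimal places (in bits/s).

b = (667 − 385)/log₂ 4 = 282/2 = 141.000 ms per bit = 0.14100 s/bit; the reciprocal is 7.092 bits/s.

7.09 bits/s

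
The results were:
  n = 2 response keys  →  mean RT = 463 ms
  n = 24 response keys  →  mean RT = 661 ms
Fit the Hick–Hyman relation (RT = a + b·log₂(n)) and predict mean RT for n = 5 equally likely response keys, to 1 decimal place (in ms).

536.0 ms

Solve the two-equation system in a and b:
  b = (661 − 463) / (log₂ 24 − log₂ 2) = 198 / (4.5850 − 1) = 55.231 ms/bit
  a = 463 − 55.231 × 1 = 407.769 ms
Then RT(5) = 407.769 + 55.231 × log₂ 5 = 407.769 + 55.231 × 2.3219 ≈ 536.011 ms.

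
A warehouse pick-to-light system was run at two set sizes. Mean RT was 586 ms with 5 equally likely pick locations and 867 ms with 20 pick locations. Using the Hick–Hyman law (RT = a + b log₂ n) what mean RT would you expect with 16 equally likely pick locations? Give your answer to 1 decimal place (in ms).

With log₂ n on the abscissa the relation is linear; from the two conditions:
  b = (867 − 586) / (log₂ 20 − log₂ 5) = 281 / (4.3219 − 2.3219) = 140.500 ms/bit
  a = 586 − 140.500 × 2.3219 = 259.769 ms
Then RT(16) = 259.769 + 140.500 × log₂ 16 = 259.769 + 140.500 × 4 ≈ 821.769 ms.

821.8 ms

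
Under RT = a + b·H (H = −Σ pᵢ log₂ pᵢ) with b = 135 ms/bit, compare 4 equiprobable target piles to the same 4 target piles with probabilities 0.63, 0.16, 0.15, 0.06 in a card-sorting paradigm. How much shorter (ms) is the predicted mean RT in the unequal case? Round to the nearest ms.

The RT saving is b·ΔH. Equiprobable H₀ = log₂(4) = 2.0000 bits; with the given probabilities H = 1.4970 bits.
b·(H₀ − H) = 135 × (2.0000 − 1.4970) = 67.90 ms.

68 ms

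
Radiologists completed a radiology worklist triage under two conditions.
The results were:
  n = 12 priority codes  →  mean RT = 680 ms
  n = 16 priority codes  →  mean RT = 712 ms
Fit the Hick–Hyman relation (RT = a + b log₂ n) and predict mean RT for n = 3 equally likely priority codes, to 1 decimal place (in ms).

Solve the two-equation system in a and b:
  b = (712 − 680) / (log₂ 16 − log₂ 12) = 32 / (4 − 3.5850) = 77.101 ms/bit
  a = 680 − 77.101 × 3.5850 = 403.594 ms
Then RT(3) = 403.594 + 77.101 × log₂ 3 = 403.594 + 77.101 × 1.5850 ≈ 525.797 ms.

525.8 ms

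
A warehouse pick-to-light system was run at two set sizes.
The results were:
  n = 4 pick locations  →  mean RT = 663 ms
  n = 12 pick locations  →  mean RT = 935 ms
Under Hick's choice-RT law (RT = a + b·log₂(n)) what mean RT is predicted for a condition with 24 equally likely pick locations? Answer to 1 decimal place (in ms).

Solve the two-equation system in a and b:
  b = (935 − 663) / (log₂ 12 − log₂ 4) = 272 / (3.5850 − 2) = 171.613 ms/bit
  a = 663 − 171.613 × 2 = 319.774 ms
Then RT(24) = 319.774 + 171.613 × log₂ 24 = 319.774 + 171.613 × 4.5850 ≈ 1106.613 ms.

1106.6 ms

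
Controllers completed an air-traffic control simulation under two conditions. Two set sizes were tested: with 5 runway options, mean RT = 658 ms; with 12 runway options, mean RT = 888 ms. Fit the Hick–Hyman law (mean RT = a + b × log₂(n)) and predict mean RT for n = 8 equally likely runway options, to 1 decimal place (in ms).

781.5 ms

With log₂ n on the abscissa the relation is linear; from the two conditions:
  b = (888 − 658) / (log₂ 12 − log₂ 5) = 230 / (3.5850 − 2.3219) = 182.101 ms/bit
  a = 658 − 182.101 × 2.3219 = 235.174 ms
Then RT(8) = 235.174 + 182.101 × log₂ 8 = 235.174 + 182.101 × 3 ≈ 781.478 ms.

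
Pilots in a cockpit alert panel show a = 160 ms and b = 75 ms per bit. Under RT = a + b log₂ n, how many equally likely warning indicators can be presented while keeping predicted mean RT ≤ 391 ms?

8

75·log₂ n ≤ 391 − 160 = 231, giving log₂ n ≤ 3.0800 and n ≤ 8.456. The largest whole number is 8.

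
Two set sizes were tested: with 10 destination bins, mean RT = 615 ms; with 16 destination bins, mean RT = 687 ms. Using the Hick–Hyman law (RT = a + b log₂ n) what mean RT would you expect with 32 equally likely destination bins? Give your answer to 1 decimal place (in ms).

793.2 ms

With log₂ n on the abscissa the relation is linear; from the two conditions:
  b = (687 − 615) / (log₂ 16 − log₂ 10) = 72 / (4 − 3.3219) = 106.183 ms/bit
  a = 615 − 106.183 × 3.3219 = 262.266 ms
Then RT(32) = 262.266 + 106.183 × log₂ 32 = 262.266 + 106.183 × 5 ≈ 793.183 ms.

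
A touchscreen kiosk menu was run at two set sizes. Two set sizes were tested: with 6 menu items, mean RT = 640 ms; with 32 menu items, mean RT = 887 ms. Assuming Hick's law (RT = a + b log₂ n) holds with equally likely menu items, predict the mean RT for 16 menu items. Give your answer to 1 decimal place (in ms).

RT is linear in log₂ n, so two points fix the line:
  b = (887 − 640) / (log₂ 32 − log₂ 6) = 247 / (5 − 2.5850) = 102.276 ms/bit
  a = 640 − 102.276 × 2.5850 = 375.621 ms
Then RT(16) = 375.621 + 102.276 × log₂ 16 = 375.621 + 102.276 × 4 ≈ 784.724 ms.

784.7 ms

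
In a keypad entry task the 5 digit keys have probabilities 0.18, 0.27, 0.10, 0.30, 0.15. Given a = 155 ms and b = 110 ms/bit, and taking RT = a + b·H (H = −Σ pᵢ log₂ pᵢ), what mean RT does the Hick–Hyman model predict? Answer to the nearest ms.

399 ms

H = 0.18·log₂(1/0.18) + 0.27·log₂(1/0.27) + 0.10·log₂(1/0.10) + 0.30·log₂(1/0.30) + 0.15·log₂(1/0.15) = 2.2192 bits.
RT = 155 + 110 × 2.2192 = 399.11 ms.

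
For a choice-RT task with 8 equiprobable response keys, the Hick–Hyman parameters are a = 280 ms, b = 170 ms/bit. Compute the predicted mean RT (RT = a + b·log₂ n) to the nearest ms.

790 ms

log₂(8) = 3 bits, so RT = 280 + 170 × 3 ≈ 790.000 ms.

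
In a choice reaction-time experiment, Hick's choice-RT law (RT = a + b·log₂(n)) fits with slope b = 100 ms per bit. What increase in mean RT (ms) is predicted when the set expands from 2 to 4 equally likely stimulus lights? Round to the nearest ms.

100 ms

The intercept a cancels: ΔRT = b·(log₂ n₂ − log₂ n₁) = b·log₂(n₂/n₁).
log₂(4) − log₂(2) = log₂(4/2) = log₂(2) = 1.
ΔRT = 100 × 1.0000 = 100.000 ms.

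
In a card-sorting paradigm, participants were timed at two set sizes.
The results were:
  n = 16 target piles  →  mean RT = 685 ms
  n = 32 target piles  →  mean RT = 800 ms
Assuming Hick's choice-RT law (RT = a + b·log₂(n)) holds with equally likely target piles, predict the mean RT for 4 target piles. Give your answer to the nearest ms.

Solve the two-equation system in a and b:
  b = (800 − 685) / (log₂ 32 − log₂ 16) = 115 / (5 − 4) = 115 ms/bit
  a = 685 − 115 × 4 = 225 ms
Then RT(4) = 225 + 115 × log₂ 4 = 225 + 115 × 2 ≈ 455.000 ms.

455 ms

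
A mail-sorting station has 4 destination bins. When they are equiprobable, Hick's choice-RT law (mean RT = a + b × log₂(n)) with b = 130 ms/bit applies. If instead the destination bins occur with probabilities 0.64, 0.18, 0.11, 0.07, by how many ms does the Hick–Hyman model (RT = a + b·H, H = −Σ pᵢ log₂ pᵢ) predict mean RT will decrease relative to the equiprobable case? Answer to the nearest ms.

68 ms

The RT saving is b·ΔH. Equiprobable H₀ = log₂(4) = 2.0000 bits; with the given probabilities H = 1.4762 bits.
b·(H₀ − H) = 130 × (2.0000 − 1.4762) = 68.09 ms.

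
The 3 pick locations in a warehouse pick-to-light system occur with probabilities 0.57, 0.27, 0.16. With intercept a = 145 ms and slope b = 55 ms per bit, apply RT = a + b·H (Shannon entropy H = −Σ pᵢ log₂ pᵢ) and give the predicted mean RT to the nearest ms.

222 ms

H = 0.57·log₂(1/0.57) + 0.27·log₂(1/0.27) + 0.16·log₂(1/0.16) = 1.3953 bits.
RT = 145 + 55 × 1.3953 = 221.74 ms.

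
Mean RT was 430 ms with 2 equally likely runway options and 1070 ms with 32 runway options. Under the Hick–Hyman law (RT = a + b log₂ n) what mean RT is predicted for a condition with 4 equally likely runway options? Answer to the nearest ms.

590 ms

Solve the two-equation system in a and b:
  b = (1070 − 430) / (log₂ 32 − log₂ 2) = 640 / (5 − 1) = 160 ms/bit
  a = 430 − 160 × 1 = 270 ms
Then RT(4) = 270 + 160 × log₂ 4 = 270 + 160 × 2 ≈ 590.000 ms.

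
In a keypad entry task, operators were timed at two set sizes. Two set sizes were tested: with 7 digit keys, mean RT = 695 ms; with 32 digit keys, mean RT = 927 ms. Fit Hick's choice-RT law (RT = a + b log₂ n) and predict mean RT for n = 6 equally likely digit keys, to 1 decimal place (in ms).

671.5 ms

Solve the two-equation system in a and b:
  b = (927 − 695) / (log₂ 32 − log₂ 7) = 232 / (5 − 2.8074) = 105.808 ms/bit
  a = 695 − 105.808 × 2.8074 = 397.959 ms
Then RT(6) = 397.959 + 105.808 × log₂ 6 = 397.959 + 105.808 × 2.5850 ≈ 671.469 ms.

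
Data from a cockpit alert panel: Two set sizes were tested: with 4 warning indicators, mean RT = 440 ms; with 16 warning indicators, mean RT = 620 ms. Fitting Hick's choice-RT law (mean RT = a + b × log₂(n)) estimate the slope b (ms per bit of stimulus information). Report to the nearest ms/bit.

90 ms/bit

b = (RT₂ − RT₁)/(log₂ n₂ − log₂ n₁) = (620 − 440)/(4 − 2) = 90 ms/bit.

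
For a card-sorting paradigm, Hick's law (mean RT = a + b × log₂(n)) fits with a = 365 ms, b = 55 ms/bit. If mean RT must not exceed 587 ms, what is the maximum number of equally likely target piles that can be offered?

55·log₂ n ≤ 587 − 365 = 222, giving log₂ n ≤ 4.0364 and n ≤ 16.408. The largest whole number is 16.

16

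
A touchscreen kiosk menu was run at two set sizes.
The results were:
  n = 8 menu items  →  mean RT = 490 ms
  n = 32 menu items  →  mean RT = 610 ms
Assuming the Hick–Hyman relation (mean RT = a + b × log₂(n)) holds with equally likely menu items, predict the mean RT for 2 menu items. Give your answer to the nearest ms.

RT is linear in log₂ n, so two points fix the line:
  b = (610 − 490) / (log₂ 32 − log₂ 8) = 120 / (5 − 3) = 60 ms/bit
  a = 490 − 60 × 3 = 310 ms
Then RT(2) = 310 + 60 × log₂ 2 = 310 + 60 × 1 ≈ 370.000 ms.

370 ms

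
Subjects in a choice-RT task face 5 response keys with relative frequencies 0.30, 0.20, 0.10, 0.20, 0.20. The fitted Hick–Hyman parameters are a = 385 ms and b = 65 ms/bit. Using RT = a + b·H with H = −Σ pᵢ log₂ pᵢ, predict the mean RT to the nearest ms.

H = 0.30·log₂(1/0.30) + 0.20·log₂(1/0.20) + 0.10·log₂(1/0.10) + 0.20·log₂(1/0.20) + 0.20·log₂(1/0.20) = 2.2464 bits.
RT = 385 + 65 × 2.2464 = 531.02 ms.

531 ms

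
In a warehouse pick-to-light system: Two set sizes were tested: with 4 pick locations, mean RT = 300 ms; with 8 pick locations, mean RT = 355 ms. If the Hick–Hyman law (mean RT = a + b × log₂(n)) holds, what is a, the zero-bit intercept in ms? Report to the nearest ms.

b = (RT₂ − RT₁)/(log₂ n₂ − log₂ n₁) = (355 − 300)/(3 − 2) = 55 ms/bit.
a = RT₁ − b·log₂ n₁ = 300 − 55 × 2 = 190.000 ms.

190 ms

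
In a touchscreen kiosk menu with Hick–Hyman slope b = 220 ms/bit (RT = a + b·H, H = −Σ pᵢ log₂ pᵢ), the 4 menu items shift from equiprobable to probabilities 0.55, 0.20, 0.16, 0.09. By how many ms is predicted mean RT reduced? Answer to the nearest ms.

72 ms

The RT saving is b·ΔH. Equiprobable H₀ = log₂(4) = 2.0000 bits; with the given probabilities H = 1.6744 bits.
b·(H₀ − H) = 220 × (2.0000 − 1.6744) = 71.63 ms.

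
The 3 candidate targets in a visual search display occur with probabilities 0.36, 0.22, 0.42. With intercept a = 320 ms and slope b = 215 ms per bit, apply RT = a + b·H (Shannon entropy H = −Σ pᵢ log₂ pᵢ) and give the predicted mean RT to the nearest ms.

H = 0.36·log₂(1/0.36) + 0.22·log₂(1/0.22) + 0.42·log₂(1/0.42) = 1.5368 bits.
RT = 320 + 215 × 1.5368 = 650.42 ms.

650 ms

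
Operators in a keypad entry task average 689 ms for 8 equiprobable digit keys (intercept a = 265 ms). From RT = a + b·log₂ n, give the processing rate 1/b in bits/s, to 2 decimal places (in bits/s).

Choice component = 689 − 265 = 424 ms over log₂(8) = 3 bits.
b = 424 / 3 = 141.333 ms/bit, so 1/b = 7.075 bits/s.

7.08 bits/s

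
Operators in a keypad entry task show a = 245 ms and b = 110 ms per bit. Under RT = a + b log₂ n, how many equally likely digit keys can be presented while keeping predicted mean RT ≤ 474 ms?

4

Set 245 + 110·log₂ n ≤ 474 → log₂ n ≤ (474 − 245)/110 = 2.0818.
So n ≤ 2^2.0818 = 4.233; the largest integer n is 4.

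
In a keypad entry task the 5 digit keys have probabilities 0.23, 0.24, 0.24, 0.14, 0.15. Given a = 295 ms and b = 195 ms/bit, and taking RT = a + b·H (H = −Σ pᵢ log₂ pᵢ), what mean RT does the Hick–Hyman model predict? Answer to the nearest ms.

H = 0.23·log₂(1/0.23) + 0.24·log₂(1/0.24) + 0.24·log₂(1/0.24) + 0.14·log₂(1/0.14) + 0.15·log₂(1/0.15) = 2.2836 bits.
RT = 295 + 195 × 2.2836 = 740.30 ms.

740 ms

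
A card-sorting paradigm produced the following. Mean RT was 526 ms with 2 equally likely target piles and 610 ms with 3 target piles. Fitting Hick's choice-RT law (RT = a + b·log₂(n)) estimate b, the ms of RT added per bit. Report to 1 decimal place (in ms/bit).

Slope: b = (610 − 526) / (log₂ 3 − log₂ 2) = 84/0.5850 = 143.599 ms/bit.

143.6 ms/bit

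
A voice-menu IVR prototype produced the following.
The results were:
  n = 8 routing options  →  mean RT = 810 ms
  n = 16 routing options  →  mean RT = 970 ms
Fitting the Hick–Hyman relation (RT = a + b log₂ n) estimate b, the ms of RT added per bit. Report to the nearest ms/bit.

160 ms/bit

b = (RT₂ − RT₁)/(log₂ n₂ − log₂ n₁) = (970 − 810)/(4 − 3) = 160 ms/bit.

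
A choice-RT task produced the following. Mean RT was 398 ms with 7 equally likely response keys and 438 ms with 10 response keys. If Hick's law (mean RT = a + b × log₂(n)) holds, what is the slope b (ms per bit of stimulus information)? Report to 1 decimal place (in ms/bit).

The slope on a log₂ axis is (438 − 398) / (3.3219 − 2.8074) = 77.734 ms/bit.

77.7 ms/bit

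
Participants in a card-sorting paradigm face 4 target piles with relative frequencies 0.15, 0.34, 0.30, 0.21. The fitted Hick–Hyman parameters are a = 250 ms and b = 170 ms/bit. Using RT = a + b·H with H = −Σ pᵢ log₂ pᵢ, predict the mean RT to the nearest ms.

H = 0.15·log₂(1/0.15) + 0.34·log₂(1/0.34) + 0.30·log₂(1/0.30) + 0.21·log₂(1/0.21) = 1.9336 bits.
RT = 250 + 170 × 1.9336 = 578.72 ms.

579 ms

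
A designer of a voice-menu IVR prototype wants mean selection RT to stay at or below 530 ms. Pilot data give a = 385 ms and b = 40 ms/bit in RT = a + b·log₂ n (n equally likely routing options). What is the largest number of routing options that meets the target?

40·log₂ n ≤ 530 − 385 = 145, giving log₂ n ≤ 3.6250 and n ≤ 12.338. The largest whole number is 12.

12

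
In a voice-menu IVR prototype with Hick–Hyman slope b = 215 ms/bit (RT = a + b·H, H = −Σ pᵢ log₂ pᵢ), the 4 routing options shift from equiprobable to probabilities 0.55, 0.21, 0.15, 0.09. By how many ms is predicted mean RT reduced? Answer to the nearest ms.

71 ms

The RT saving is b·ΔH. Equiprobable H₀ = log₂(4) = 2.0000 bits; with the given probabilities H = 1.6704 bits.
b·(H₀ − H) = 215 × (2.0000 − 1.6704) = 70.87 ms.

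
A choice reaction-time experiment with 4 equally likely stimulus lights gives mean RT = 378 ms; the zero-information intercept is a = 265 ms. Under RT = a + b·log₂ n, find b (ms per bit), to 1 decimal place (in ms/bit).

56.5 ms/bit

b = (378 − 265) / log₂(4) = 113 / 2 = 56.500 ms/bit.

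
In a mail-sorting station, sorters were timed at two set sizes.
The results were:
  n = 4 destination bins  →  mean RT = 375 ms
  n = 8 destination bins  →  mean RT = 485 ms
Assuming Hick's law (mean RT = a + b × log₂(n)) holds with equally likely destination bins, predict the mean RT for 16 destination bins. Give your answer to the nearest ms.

595 ms

With log₂ n on the abscissa the relation is linear; from the two conditions:
  b = (485 − 375) / (log₂ 8 − log₂ 4) = 110 / (3 − 2) = 110 ms/bit
  a = 375 − 110 × 2 = 155 ms
Then RT(16) = 155 + 110 × log₂ 16 = 155 + 110 × 4 ≈ 595.000 ms.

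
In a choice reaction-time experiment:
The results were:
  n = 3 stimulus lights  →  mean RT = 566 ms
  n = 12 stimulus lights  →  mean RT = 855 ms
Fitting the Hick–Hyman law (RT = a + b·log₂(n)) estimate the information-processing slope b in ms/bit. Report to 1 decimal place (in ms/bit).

144.5 ms/bit

b = (RT₂ − RT₁)/(log₂ n₂ − log₂ n₁) = (855 − 566)/(3.5850 − 1.5850) = 144.500 ms/bit.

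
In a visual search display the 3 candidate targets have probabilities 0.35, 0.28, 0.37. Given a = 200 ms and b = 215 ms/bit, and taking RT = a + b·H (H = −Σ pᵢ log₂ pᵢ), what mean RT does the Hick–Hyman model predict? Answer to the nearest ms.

Entropy contributions −pᵢ log₂ pᵢ: 0.5301, 0.5142, 0.5307; sum H = 1.5751 bits.
RT = a + bH = 200 + 215·1.5751 = 538.64 ms.

539 ms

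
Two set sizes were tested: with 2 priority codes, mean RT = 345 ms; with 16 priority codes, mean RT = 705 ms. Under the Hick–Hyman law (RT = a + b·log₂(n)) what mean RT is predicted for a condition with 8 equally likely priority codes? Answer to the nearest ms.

RT is linear in log₂ n, so two points fix the line:
  b = (705 − 345) / (log₂ 16 − log₂ 2) = 360 / (4 − 1) = 120 ms/bit
  a = 345 − 120 × 1 = 225 ms
Then RT(8) = 225 + 120 × log₂ 8 = 225 + 120 × 3 ≈ 585.000 ms.

585 ms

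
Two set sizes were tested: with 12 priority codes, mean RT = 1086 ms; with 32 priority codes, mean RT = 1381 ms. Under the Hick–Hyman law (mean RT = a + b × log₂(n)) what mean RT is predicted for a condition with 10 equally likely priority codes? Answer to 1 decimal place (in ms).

RT is linear in log₂ n, so two points fix the line:
  b = (1381 − 1086) / (log₂ 32 − log₂ 12) = 295 / (5 − 3.5850) = 208.475 ms/bit
  a = 1086 − 208.475 × 3.5850 = 338.625 ms
Then RT(10) = 338.625 + 208.475 × log₂ 10 = 338.625 + 208.475 × 3.3219 ≈ 1031.164 ms.

1031.2 ms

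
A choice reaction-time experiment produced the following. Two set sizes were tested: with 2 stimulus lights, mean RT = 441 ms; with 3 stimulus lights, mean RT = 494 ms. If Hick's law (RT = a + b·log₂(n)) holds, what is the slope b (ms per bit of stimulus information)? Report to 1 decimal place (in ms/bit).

90.6 ms/bit

The slope on a log₂ axis is (494 − 441) / (1.5850 − 1) = 90.604 ms/bit.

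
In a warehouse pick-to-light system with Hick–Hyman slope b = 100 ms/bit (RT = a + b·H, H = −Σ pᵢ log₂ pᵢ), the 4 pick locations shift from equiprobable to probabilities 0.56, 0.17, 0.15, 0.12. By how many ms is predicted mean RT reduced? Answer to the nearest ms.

32 ms

The RT saving is b·ΔH. Equiprobable H₀ = log₂(4) = 2.0000 bits; with the given probabilities H = 1.6806 bits.
b·(H₀ − H) = 100 × (2.0000 − 1.6806) = 31.94 ms.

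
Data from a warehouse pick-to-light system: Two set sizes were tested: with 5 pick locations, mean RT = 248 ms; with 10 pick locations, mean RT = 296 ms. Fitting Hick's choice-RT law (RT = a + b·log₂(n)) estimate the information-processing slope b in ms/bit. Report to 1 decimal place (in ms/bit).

b = (RT₂ − RT₁)/(log₂ n₂ − log₂ n₁) = (296 − 248)/(3.3219 − 2.3219) = 48.000 ms/bit.

48.0 ms/bit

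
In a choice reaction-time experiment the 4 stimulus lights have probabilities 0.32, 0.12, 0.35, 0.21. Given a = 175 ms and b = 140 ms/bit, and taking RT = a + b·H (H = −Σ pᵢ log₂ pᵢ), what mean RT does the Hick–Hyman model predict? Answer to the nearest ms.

440 ms

H = 0.32·log₂(1/0.32) + 0.12·log₂(1/0.12) + 0.35·log₂(1/0.35) + 0.21·log₂(1/0.21) = 1.8960 bits.
RT = 175 + 140 × 1.8960 = 440.44 ms.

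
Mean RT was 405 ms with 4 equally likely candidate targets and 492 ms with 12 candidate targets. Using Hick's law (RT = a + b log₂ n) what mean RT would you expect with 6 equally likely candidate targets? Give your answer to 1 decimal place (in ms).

437.1 ms

Solve the two-equation system in a and b:
  b = (492 − 405) / (log₂ 12 − log₂ 4) = 87 / (3.5850 − 2) = 54.891 ms/bit
  a = 405 − 54.891 × 2 = 295.218 ms
Then RT(6) = 295.218 + 54.891 × log₂ 6 = 295.218 + 54.891 × 2.5850 ≈ 437.109 ms.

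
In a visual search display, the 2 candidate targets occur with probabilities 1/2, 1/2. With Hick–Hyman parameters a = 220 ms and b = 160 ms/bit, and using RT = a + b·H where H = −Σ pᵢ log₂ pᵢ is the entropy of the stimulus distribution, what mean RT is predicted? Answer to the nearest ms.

380 ms

Each term −pᵢ log₂ pᵢ: 0.5·1 + 0.5·1; summed, H = 1.000 bits.
Mean RT = a + bH = 220 + 160·1.000 = 380.00 ms.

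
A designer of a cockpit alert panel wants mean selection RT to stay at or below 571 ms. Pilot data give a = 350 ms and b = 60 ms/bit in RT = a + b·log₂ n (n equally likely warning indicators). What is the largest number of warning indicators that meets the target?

12

60·log₂ n ≤ 571 − 350 = 221, giving log₂ n ≤ 3.6833 and n ≤ 12.847. The largest whole number is 12.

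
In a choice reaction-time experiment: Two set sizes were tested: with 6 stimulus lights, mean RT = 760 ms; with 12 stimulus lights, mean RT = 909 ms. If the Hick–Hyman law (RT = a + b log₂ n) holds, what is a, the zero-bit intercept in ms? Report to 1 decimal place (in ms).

374.8 ms

b = (RT₂ − RT₁)/(log₂ n₂ − log₂ n₁) = (909 − 760)/(3.5850 − 2.5850) = 149.000 ms/bit.
Intercept: a = 760 − 149.000·log₂(6) = 374.841 ms.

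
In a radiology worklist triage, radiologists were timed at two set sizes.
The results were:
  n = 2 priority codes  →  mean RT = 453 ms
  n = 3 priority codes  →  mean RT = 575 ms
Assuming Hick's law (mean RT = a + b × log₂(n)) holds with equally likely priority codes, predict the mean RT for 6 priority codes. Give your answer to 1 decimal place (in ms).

RT is linear in log₂ n, so two points fix the line:
  b = (575 − 453) / (log₂ 3 − log₂ 2) = 122 / (1.5850 − 1) = 208.560 ms/bit
  a = 453 − 208.560 × 1 = 244.440 ms
Then RT(6) = 244.440 + 208.560 × log₂ 6 = 244.440 + 208.560 × 2.5850 ≈ 783.560 ms.

783.6 ms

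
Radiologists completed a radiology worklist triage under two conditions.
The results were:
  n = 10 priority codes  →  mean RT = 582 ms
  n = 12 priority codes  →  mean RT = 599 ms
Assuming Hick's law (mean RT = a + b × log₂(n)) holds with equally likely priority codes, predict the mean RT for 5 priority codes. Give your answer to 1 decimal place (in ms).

517.4 ms

Solve the two-equation system in a and b:
  b = (599 − 582) / (log₂ 12 − log₂ 10) = 17 / (3.5850 − 3.3219) = 64.630 ms/bit
  a = 582 − 64.630 × 3.3219 = 367.303 ms
Then RT(5) = 367.303 + 64.630 × log₂ 5 = 367.303 + 64.630 × 2.3219 ≈ 517.370 ms.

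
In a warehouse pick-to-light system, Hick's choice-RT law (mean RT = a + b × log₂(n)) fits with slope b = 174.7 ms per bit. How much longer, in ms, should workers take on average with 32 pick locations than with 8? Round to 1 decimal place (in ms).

The intercept a cancels: ΔRT = b·(log₂ n₂ − log₂ n₁) = b·log₂(n₂/n₁).
log₂(32) − log₂(8) = log₂(32/8) = log₂(4) = 2.
ΔRT = 174.7 × 2.0000 = 349.400 ms.

349.4 ms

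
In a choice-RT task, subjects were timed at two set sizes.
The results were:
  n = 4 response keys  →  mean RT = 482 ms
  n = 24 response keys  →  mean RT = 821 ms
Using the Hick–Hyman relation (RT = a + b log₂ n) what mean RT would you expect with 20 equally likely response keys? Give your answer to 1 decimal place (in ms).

With log₂ n on the abscissa the relation is linear; from the two conditions:
  b = (821 − 482) / (log₂ 24 − log₂ 4) = 339 / (4.5850 − 2) = 131.143 ms/bit
  a = 482 − 131.143 × 2 = 219.714 ms
Then RT(20) = 219.714 + 131.143 × log₂ 20 = 219.714 + 131.143 × 4.3219 ≈ 786.505 ms.

786.5 ms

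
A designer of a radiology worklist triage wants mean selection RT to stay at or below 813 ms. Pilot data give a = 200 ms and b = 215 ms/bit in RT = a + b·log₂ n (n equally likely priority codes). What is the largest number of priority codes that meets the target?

215·log₂ n ≤ 813 − 200 = 613, giving log₂ n ≤ 2.8512 and n ≤ 7.216. The largest whole number is 7.

7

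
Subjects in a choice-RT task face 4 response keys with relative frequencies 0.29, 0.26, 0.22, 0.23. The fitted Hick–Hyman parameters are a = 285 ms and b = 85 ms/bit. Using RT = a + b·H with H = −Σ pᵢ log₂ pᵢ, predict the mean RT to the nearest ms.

H = 0.29·log₂(1/0.29) + 0.26·log₂(1/0.26) + 0.22·log₂(1/0.22) + 0.23·log₂(1/0.23) = 1.9914 bits.
RT = 285 + 85 × 1.9914 = 454.27 ms.

454 ms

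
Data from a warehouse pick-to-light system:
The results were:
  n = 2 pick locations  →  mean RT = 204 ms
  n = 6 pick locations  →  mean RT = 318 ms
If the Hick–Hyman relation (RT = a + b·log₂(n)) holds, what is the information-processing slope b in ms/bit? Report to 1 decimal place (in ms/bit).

71.9 ms/bit

Slope: b = (318 − 204) / (log₂ 6 − log₂ 2) = 114/1.5850 = 71.926 ms/bit.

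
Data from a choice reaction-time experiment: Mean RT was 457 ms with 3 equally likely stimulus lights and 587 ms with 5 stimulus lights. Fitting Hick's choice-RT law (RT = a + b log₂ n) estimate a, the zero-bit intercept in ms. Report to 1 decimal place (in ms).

177.4 ms

The slope on a log₂ axis is (587 − 457) / (2.3219 − 1.5850) = 176.399 ms/bit.
Intercept: a = 457 − 176.399·log₂(3) = 177.414 ms.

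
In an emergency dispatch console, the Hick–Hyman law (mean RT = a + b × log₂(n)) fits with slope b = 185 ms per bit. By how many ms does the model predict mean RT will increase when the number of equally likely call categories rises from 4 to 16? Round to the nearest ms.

370 ms

Only the slope matters, since a is common to both: ΔRT = b·log₂(n₂/n₁).
log₂(16) − log₂(4) = log₂(16/4) = log₂(4) = 2.
ΔRT = 185 × 2.0000 = 370.000 ms.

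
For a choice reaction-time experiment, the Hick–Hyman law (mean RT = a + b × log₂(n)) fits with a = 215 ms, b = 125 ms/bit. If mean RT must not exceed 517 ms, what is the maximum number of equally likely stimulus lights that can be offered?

5

Set 215 + 125·log₂ n ≤ 517 → log₂ n ≤ (517 − 215)/125 = 2.4160.
So n ≤ 2^2.4160 = 5.337; the largest integer n is 5.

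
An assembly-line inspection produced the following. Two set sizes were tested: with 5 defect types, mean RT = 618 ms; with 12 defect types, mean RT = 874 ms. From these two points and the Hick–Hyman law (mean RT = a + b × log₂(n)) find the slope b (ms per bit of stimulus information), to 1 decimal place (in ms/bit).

202.7 ms/bit

b = (RT₂ − RT₁)/(log₂ n₂ − log₂ n₁) = (874 − 618)/(3.5850 − 2.3219) = 202.686 ms/bit.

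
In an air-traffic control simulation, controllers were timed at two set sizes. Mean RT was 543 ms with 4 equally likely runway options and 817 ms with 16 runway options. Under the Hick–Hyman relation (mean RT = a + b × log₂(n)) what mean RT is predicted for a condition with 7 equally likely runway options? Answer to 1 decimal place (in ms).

With log₂ n on the abscissa the relation is linear; from the two conditions:
  b = (817 − 543) / (log₂ 16 − log₂ 4) = 274 / (4 − 2) = 137.000 ms/bit
  a = 543 − 137.000 × 2 = 269.000 ms
Then RT(7) = 269.000 + 137.000 × log₂ 7 = 269.000 + 137.000 × 2.8074 ≈ 653.608 ms.

653.6 ms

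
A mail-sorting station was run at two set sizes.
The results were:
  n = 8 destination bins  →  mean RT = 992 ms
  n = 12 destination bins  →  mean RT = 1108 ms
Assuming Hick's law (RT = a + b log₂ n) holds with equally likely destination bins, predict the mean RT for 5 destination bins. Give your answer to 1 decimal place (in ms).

Solve the two-equation system in a and b:
  b = (1108 − 992) / (log₂ 12 − log₂ 8) = 116 / (3.5850 − 3) = 198.303 ms/bit
  a = 992 − 198.303 × 3 = 397.090 ms
Then RT(5) = 397.090 + 198.303 × log₂ 5 = 397.090 + 198.303 × 2.3219 ≈ 857.536 ms.

857.5 ms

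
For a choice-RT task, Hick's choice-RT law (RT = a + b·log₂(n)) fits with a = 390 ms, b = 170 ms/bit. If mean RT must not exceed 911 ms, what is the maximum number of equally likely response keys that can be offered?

Set 390 + 170·log₂ n ≤ 911 → log₂ n ≤ (911 − 390)/170 = 3.0647.
So n ≤ 2^3.0647 = 8.367; the largest integer n is 8.

8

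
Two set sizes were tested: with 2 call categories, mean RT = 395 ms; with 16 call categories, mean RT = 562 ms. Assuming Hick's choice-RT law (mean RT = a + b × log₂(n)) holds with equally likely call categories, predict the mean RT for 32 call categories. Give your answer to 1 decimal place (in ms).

Solve the two-equation system in a and b:
  b = (562 − 395) / (log₂ 16 − log₂ 2) = 167 / (4 − 1) = 55.667 ms/bit
  a = 395 − 55.667 × 1 = 339.333 ms
Then RT(32) = 339.333 + 55.667 × log₂ 32 = 339.333 + 55.667 × 5 ≈ 617.667 ms.

617.7 ms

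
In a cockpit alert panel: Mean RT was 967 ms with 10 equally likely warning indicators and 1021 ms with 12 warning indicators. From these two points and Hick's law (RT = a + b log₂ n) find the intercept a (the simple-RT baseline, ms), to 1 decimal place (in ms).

285.0 ms

The slope on a log₂ axis is (1021 − 967) / (3.5850 − 3.3219) = 205.296 ms/bit.
Intercept: a = 967 − 205.296·log₂(10) = 285.020 ms.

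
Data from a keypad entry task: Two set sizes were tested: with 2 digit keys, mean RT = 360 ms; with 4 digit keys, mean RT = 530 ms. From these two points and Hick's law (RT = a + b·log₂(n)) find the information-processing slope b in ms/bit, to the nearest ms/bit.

The slope on a log₂ axis is (530 − 360) / (2 − 1) = 170 ms/bit.

170 ms/bit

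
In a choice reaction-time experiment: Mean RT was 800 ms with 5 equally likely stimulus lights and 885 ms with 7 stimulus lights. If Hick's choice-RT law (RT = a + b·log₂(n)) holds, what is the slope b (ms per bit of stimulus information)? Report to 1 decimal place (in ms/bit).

b = (RT₂ − RT₁)/(log₂ n₂ − log₂ n₁) = (885 − 800)/(2.8074 − 2.3219) = 175.104 ms/bit.

175.1 ms/bit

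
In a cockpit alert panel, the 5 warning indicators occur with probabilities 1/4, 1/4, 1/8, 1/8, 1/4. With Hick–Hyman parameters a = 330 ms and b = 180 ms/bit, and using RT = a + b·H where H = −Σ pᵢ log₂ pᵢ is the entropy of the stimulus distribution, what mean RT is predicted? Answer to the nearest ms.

H = −Σ pᵢ log₂ pᵢ = 0.25·2 + 0.25·2 + 0.125·3 + 0.125·3 + 0.25·2 = 2.250 bits.
RT = 330 + 180 × 2.250 = 735.00 ms.

735 ms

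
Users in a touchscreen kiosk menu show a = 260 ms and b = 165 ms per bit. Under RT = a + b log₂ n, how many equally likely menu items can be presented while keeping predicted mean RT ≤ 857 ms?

165·log₂ n ≤ 857 − 260 = 597, giving log₂ n ≤ 3.6182 and n ≤ 12.280. The largest whole number is 12.

12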